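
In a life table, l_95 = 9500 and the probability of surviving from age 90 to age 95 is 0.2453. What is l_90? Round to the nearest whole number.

l_90 = l_95 / p = 9500 / 0.2453 = 38728.

38728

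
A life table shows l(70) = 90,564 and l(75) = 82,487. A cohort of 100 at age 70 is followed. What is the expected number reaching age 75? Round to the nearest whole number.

91

The relevant probability is 82,487/90,564 = 0.910814.
Expected number = 100 × 0.910814 = 91.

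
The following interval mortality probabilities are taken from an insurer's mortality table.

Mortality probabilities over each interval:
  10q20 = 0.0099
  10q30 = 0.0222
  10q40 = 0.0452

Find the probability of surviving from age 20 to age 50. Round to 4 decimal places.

0.9244

Survival from 20 to 50 is the product of surviving each interval: (1 − 0.0099) × (1 − 0.0222) × (1 − 0.0452).
= 0.9901 × 0.9778 × 0.9548 = 0.924361.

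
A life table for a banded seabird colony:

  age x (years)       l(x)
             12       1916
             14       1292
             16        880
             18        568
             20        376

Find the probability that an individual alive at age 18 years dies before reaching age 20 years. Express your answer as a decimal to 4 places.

P(die before 20 | alive at 18) = 1 − l(20)/l(18) = 1 − 376/568 = (192)/568 = 0.338028.

0.3380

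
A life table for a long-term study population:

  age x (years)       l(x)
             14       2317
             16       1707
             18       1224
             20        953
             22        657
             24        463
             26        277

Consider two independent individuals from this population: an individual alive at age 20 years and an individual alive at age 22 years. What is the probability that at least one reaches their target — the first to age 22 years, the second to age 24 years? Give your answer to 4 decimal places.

p₁ = l(22)/l(20) = 657/953 = 0.689402; p₂ = l(24)/l(22) = 463/657 = 0.704718.
P(at least one) = 1 − (1−p₁)(1−p₂) = 1 − 0.310598 × 0.295282 = 0.908286.

0.9083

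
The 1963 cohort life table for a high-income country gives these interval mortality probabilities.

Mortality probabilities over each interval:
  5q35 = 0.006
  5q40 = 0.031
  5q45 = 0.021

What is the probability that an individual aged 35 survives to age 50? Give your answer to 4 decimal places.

0.9430

The overall survival probability is (1 − 0.006) × (1 − 0.031) × (1 − 0.021).
= 0.994 × 0.969 × 0.979 = 0.942959.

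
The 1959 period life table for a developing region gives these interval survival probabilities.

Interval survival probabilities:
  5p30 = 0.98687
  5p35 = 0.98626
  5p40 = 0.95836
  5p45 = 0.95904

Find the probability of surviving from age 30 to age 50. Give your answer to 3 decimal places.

20p30 = 0.98687 × 0.98626 × 0.95836 × 0.95904.
= 0.894575.

0.895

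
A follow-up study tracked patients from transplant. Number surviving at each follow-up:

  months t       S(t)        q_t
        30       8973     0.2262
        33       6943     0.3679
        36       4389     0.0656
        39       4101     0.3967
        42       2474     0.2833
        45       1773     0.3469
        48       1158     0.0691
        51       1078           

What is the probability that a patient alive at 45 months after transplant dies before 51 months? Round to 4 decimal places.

0.3920

P(die before 51 | alive at 45) = 1 − S(51)/S(45) = 1 − 1078/1773 = (695)/1773 = 0.391991.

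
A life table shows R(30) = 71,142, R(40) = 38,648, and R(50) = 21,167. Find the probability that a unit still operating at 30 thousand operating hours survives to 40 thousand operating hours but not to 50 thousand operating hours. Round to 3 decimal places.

0.246

This is the probability of reaching 40 but not 50, conditional on being operational at 30: (R(40) − R(50)) / R(30).
= (38,648 − 21,167) / 71,142 = 17,481 / 71,142 = 0.245720.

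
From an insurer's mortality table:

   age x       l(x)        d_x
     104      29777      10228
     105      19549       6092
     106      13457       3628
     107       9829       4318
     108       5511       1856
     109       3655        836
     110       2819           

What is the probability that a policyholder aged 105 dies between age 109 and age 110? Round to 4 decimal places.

0.0428

This is the probability of reaching 109 but not 110, conditional on being alive at 105: (l(109) − l(110)) / l(105).
= (3655 − 2819) / 19549 = 836 / 19549 = 0.042764.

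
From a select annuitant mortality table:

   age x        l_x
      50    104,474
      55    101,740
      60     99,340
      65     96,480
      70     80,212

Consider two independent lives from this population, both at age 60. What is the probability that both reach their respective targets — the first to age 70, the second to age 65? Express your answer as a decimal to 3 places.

0.784

p₁ = l_70/l_60 = 80,212/99,340 = 0.807449; p₂ = l_65/l_60 = 96,480/99,340 = 0.971210.
P(both) = p₁ × p₂ = 0.807449 × 0.971210 = 0.784203.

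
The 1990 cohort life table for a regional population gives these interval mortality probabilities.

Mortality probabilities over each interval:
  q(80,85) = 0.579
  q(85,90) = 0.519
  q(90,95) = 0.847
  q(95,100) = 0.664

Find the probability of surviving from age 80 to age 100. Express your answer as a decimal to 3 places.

0.010

Chaining the interval survival probabilities: (1 − 0.579) × (1 − 0.519) × (1 − 0.847) × (1 − 0.664).
= 0.421 × 0.481 × 0.153 × 0.336 = 0.010410.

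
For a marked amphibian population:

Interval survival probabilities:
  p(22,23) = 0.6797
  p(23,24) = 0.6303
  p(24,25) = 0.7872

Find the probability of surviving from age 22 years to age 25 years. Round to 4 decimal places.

The overall survival probability is 0.6797 × 0.6303 × 0.7872.
= 0.337248.

0.3372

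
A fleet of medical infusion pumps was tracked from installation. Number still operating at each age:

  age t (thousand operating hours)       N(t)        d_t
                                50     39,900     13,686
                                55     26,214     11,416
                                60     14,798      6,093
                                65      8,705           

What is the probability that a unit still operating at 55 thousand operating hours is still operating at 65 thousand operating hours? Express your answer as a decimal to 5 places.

0.33207

The conditional survival probability is N(65)/N(55) = 8,705/26,214 = 0.332074.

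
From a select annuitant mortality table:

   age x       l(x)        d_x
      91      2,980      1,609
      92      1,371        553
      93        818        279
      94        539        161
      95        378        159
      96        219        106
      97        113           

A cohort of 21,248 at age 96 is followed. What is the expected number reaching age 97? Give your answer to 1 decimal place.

10963.6

The relevant probability is 113/219 = 0.515982.
Expected number = 21,248 × 0.515982 = 10963.6.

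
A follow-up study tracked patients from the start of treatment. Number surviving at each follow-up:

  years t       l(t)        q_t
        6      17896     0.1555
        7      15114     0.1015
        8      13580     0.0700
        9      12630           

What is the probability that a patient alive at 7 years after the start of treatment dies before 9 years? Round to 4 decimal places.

0.1644

P(die before 9 | alive at 7) = 1 − l(9)/l(7) = 1 − 12630/15114 = (2484)/15114 = 0.164351.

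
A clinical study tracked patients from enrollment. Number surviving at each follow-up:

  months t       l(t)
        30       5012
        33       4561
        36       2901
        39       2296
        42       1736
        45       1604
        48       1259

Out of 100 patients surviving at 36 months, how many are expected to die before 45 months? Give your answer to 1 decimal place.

44.7

The relevant probability is 1 − 1604/2901 = 0.447087.
Expected number = 100 × 0.447087 = 44.7.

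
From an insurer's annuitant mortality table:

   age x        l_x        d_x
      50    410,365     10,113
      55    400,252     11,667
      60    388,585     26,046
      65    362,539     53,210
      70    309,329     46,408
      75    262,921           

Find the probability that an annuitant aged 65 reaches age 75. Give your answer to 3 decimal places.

0.725

We want 10p65 = l_75/l_65.
The conditional survival probability is l_75/l_65 = 262,921/362,539 = 0.725221.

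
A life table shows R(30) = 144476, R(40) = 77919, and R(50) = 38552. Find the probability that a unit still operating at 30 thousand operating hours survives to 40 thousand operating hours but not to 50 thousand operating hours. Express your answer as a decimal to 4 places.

0.2725

This is the probability of reaching 40 but not 50, conditional on being operational at 30: (R(40) − R(50)) / R(30).
= (77919 − 38552) / 144476 = 39367 / 144476 = 0.272481.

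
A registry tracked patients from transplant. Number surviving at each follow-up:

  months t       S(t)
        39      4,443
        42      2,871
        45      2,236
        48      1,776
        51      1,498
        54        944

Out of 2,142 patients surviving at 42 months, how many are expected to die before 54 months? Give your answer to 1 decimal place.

The relevant probability is 1 − 944/2,871 = 0.671195.
Expected number = 2,142 × 0.671195 = 1437.7.

1437.7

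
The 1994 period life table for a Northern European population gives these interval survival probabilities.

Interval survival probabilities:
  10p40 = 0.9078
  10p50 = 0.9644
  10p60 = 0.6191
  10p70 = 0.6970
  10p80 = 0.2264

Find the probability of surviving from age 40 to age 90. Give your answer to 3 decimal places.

0.086

Survival from 40 to 90 is the product of surviving each interval: 0.9078 × 0.9644 × 0.6191 × 0.6970 × 0.2264.
= 0.085530.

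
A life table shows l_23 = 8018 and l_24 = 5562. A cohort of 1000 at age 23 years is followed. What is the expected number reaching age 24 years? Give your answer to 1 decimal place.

693.7

The relevant probability is 5562/8018 = 0.693689.
Expected number = 1000 × 0.693689 = 693.7.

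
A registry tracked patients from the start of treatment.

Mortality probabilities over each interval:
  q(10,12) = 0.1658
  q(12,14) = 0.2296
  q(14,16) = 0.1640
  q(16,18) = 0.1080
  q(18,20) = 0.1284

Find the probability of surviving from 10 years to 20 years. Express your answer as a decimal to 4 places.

The overall survival probability is (1 − 0.1658) × (1 − 0.2296) × (1 − 0.1640) × (1 − 0.1080) × (1 − 0.1284).
= 0.8342 × 0.7704 × 0.8360 × 0.8920 × 0.8716 = 0.417710.

0.4177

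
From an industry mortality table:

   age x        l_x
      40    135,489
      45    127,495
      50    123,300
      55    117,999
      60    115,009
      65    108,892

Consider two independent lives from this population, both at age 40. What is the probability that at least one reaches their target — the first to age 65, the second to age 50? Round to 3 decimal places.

0.982

p₁ = l_65/l_40 = 108,892/135,489 = 0.803696; p₂ = l_50/l_40 = 123,300/135,489 = 0.910037.
P(at least one) = 1 − (1−p₁)(1−p₂) = 1 − 0.196304 × 0.089963 = 0.982340.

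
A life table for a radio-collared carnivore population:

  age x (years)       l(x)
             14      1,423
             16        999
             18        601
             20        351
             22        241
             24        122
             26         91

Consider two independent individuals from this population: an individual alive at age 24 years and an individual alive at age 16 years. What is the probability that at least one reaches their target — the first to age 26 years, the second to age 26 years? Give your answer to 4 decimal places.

p₁ = l(26)/l(24) = 91/122 = 0.745902; p₂ = l(26)/l(16) = 91/999 = 0.091091.
P(at least one) = 1 − (1−p₁)(1−p₂) = 1 − 0.254098 × 0.908909 = 0.769048.

0.7690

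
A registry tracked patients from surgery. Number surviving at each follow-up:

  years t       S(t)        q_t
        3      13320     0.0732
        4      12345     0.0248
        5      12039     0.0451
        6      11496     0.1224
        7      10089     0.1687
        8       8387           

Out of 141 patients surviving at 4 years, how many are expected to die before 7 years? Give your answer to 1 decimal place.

25.8

The relevant probability is 1 − 10089/12345 = 0.182746.
Expected number = 141 × 0.182746 = 25.8.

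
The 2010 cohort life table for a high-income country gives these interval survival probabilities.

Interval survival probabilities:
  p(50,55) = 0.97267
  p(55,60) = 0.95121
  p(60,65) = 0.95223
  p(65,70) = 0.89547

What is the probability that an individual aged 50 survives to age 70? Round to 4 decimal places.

0.7889

P(survive 50→70) = 0.97267 × 0.95121 × 0.95223 × 0.89547.
= 0.788923.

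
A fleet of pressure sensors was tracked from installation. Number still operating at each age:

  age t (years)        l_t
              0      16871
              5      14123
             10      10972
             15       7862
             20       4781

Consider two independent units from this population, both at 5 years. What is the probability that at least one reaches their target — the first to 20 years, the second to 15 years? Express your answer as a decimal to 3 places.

p₁ = l_20/l_5 = 4781/14123 = 0.338526; p₂ = l_15/l_5 = 7862/14123 = 0.556681.
P(at least one) = 1 − (1−p₁)(1−p₂) = 1 − 0.661474 × 0.443319 = 0.706756.

0.707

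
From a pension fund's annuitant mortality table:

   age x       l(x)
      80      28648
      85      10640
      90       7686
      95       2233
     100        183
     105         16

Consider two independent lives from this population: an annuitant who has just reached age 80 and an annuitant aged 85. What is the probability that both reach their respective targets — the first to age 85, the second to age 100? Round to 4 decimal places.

0.0064

p₁ = l(85)/l(80) = 10640/28648 = 0.371405; p₂ = l(100)/l(85) = 183/10640 = 0.017199.
P(both) = p₁ × p₂ = 0.371405 × 0.017199 = 0.006388.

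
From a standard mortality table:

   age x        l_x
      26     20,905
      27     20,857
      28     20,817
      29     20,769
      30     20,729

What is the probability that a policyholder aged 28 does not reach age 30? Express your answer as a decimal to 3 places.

P(die before 30 | alive at 28) = 1 − l_30/l_28 = 1 − 20,729/20,817 = (88)/20,817 = 0.004227.

0.004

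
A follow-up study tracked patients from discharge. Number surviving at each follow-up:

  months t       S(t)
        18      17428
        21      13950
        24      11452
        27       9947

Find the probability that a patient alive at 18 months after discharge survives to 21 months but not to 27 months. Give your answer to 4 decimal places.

0.2297

This is the probability of reaching 21 but not 27, conditional on being alive at 18: (S(21) − S(27)) / S(18).
= (13950 − 9947) / 17428 = 4003 / 17428 = 0.229688.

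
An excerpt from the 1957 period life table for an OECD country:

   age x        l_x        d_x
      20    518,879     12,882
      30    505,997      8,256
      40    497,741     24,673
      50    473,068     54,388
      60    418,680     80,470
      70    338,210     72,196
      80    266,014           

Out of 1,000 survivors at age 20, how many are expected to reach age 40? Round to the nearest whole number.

The relevant probability is 497,741/518,879 = 0.959262.
Expected number = 1,000 × 0.959262 = 959.

959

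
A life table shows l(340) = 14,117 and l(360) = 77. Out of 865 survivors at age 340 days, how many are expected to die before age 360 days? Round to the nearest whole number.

860

The relevant probability is 1 − 77/14,117 = 0.994546.
Expected number = 865 × 0.994546 = 860.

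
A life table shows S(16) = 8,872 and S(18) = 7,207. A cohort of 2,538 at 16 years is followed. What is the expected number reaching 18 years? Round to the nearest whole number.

The relevant probability is 7,207/8,872 = 0.812331.
Expected number = 2,538 × 0.812331 = 2062.

2062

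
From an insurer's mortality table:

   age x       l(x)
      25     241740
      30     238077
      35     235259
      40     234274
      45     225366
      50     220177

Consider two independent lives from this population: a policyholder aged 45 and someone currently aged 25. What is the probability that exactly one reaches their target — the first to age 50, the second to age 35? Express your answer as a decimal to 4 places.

0.0486

p₁ = l(50)/l(45) = 220177/225366 = 0.976975; p₂ = l(35)/l(25) = 235259/241740 = 0.973190.
P(exactly one) = p₁(1−p₂) + (1−p₁)p₂ = 0.026193 + 0.022408 = 0.048600.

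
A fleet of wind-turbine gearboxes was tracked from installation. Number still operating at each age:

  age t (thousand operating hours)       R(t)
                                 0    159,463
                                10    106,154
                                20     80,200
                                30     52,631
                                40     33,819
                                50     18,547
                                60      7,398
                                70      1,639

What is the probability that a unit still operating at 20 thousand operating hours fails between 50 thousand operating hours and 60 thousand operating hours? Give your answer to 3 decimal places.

This is the probability of reaching 50 but not 60, conditional on being operational at 20: (R(50) − R(60)) / R(20).
= (18,547 − 7,398) / 80,200 = 11,149 / 80,200 = 0.139015.

0.139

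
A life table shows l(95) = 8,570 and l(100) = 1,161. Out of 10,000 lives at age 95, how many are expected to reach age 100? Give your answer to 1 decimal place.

1354.7

The relevant probability is 1,161/8,570 = 0.135473.
Expected number = 10,000 × 0.135473 = 1354.7.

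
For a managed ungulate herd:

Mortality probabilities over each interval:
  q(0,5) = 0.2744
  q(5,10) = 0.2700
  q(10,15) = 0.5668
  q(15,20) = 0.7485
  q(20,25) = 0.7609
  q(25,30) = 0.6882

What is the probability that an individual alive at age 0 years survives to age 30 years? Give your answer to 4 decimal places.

Chaining the interval survival probabilities: (1 − 0.2744) × (1 − 0.2700) × (1 − 0.5668) × (1 − 0.7485) × (1 − 0.7609) × (1 − 0.6882).
= 0.7256 × 0.7300 × 0.4332 × 0.2515 × 0.2391 × 0.3118 = 0.004302.

0.0043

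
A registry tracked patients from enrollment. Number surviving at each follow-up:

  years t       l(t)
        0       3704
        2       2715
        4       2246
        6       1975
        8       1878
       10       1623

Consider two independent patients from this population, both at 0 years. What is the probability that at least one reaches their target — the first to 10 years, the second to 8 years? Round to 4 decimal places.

p₁ = l(10)/l(0) = 1623/3704 = 0.438175; p₂ = l(8)/l(0) = 1878/3704 = 0.507019.
P(at least one) = 1 − (1−p₁)(1−p₂) = 1 − 0.561825 × 0.492981 = 0.723031.

0.7230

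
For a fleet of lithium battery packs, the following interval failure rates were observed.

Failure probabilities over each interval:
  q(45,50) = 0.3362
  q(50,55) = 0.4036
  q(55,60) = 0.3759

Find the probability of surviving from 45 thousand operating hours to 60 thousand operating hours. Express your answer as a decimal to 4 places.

Chaining the interval survival probabilities: (1 − 0.3362) × (1 − 0.4036) × (1 − 0.3759).
= 0.6638 × 0.5964 × 0.6241 = 0.247075.

0.2471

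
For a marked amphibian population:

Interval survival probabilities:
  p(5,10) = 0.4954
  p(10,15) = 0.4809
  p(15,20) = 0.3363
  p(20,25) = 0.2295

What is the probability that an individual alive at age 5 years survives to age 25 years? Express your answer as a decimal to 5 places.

0.01839

The overall survival probability is 0.4954 × 0.4809 × 0.3363 × 0.2295.
= 0.018387.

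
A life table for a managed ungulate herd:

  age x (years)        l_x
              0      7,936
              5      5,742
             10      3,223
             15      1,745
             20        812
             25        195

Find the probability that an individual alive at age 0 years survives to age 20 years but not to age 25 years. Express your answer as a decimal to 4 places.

This is the probability of reaching 20 but not 25, conditional on being alive at 0: (l_20 − l_25) / l_0.
= (812 − 195) / 7,936 = 617 / 7,936 = 0.077747.

0.0777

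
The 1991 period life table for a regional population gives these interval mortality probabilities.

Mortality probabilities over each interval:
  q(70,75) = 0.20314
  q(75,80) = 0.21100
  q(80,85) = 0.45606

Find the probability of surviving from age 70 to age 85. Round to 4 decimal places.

0.3420

The overall survival probability is (1 − 0.20314) × (1 − 0.21100) × (1 − 0.45606).
= 0.79686 × 0.78900 × 0.54394 = 0.341987.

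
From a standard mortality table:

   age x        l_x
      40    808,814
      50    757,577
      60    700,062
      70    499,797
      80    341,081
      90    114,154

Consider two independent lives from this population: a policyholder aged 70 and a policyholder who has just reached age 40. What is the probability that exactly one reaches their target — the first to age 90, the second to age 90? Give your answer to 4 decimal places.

0.3051

p₁ = l_90/l_70 = 114,154/499,797 = 0.228401; p₂ = l_90/l_40 = 114,154/808,814 = 0.141138.
P(exactly one) = p₁(1−p₂) + (1−p₁)p₂ = 0.196165 + 0.108902 = 0.305067.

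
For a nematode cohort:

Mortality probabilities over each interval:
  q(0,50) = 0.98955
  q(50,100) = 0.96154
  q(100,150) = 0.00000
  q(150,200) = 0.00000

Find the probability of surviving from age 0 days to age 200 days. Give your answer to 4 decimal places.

The overall survival probability is (1 − 0.98955) × (1 − 0.96154) × (1 − 0.00000) × (1 − 0.00000).
= 0.01045 × 0.03846 × 1.00000 × 1.00000 = 0.000402.

0.0004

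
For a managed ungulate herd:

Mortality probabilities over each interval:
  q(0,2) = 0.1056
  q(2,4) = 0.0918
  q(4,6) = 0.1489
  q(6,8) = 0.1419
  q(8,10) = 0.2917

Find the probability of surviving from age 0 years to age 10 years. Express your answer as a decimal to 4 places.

Chaining the interval survival probabilities: (1 − 0.1056) × (1 − 0.0918) × (1 − 0.1489) × (1 − 0.1419) × (1 − 0.2917).
= 0.8944 × 0.9082 × 0.8511 × 0.8581 × 0.7083 = 0.420193.

0.4202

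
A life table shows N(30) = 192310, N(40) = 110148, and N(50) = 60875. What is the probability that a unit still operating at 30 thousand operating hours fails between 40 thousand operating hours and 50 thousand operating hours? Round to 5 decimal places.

This is the probability of reaching 40 but not 50, conditional on being operational at 30: (N(40) − N(50)) / N(30).
= (110148 − 60875) / 192310 = 49273 / 192310 = 0.256217.

0.25622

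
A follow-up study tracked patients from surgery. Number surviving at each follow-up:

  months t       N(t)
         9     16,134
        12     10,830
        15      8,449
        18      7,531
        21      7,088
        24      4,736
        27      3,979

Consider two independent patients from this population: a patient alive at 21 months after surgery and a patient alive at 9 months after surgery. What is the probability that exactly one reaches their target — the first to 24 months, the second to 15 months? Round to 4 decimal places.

p₁ = N(24)/N(21) = 4,736/7,088 = 0.668172; p₂ = N(15)/N(9) = 8,449/16,134 = 0.523677.
P(exactly one) = p₁(1−p₂) + (1−p₁)p₂ = 0.318266 + 0.173771 = 0.492036.

0.4920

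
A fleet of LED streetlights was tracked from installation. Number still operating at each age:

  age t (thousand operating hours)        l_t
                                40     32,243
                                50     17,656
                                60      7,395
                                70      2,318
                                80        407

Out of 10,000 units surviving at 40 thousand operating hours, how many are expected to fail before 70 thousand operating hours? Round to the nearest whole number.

9281

The relevant probability is 1 − 2,318/32,243 = 0.928108.
Expected number = 10,000 × 0.928108 = 9281.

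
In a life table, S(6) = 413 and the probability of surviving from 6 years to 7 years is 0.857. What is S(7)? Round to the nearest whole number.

S(7) = S(6) × p = 413 × 0.857 = 354.

354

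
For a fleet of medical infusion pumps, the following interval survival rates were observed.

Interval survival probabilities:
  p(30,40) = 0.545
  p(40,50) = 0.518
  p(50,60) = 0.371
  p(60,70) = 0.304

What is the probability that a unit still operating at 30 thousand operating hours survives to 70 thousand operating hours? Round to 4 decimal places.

Survival from 30 to 70 is the product of surviving each interval: 0.545 × 0.518 × 0.371 × 0.304.
= 0.031840.

0.0318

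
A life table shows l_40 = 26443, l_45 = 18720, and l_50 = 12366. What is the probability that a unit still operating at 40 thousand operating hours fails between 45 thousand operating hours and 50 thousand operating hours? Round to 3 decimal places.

This is the probability of reaching 45 but not 50, conditional on being operational at 40: (l_45 − l_50) / l_40.
= (18720 − 12366) / 26443 = 6354 / 26443 = 0.240290.

0.240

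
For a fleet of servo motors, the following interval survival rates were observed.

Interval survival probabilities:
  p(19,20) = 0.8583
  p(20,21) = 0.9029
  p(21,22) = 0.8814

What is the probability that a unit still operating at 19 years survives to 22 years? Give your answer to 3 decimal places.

0.683

Chaining the interval survival probabilities: 0.8583 × 0.9029 × 0.8814.
= 0.683049.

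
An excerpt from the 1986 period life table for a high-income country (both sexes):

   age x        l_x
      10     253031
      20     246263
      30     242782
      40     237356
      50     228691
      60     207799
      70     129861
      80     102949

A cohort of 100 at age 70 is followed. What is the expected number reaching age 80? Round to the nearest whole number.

79

The relevant probability is 102949/129861 = 0.792763.
Expected number = 100 × 0.792763 = 79.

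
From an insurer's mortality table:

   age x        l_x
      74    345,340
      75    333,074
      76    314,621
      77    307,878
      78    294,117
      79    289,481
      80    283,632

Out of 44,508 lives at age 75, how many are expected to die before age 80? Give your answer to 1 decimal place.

6606.8

The relevant probability is 1 − 283,632/333,074 = 0.148441.
Expected number = 44,508 × 0.148441 = 6606.8.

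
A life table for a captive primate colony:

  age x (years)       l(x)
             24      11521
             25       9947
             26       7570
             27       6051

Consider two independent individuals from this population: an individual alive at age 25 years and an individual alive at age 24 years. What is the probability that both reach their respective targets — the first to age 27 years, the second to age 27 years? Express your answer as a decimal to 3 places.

0.320

p₁ = l(27)/l(25) = 6051/9947 = 0.608324; p₂ = l(27)/l(24) = 6051/11521 = 0.525215.
P(both) = p₁ × p₂ = 0.608324 × 0.525215 = 0.319501.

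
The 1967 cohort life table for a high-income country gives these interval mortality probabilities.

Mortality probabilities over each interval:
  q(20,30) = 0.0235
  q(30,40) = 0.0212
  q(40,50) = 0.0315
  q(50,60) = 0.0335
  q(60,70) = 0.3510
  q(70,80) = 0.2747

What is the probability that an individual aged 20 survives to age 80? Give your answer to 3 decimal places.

Chaining the interval survival probabilities: (1 − 0.0235) × (1 − 0.0212) × (1 − 0.0315) × (1 − 0.0335) × (1 − 0.3510) × (1 − 0.2747).
= 0.9765 × 0.9788 × 0.9685 × 0.9665 × 0.6490 × 0.7253 = 0.421143.

0.421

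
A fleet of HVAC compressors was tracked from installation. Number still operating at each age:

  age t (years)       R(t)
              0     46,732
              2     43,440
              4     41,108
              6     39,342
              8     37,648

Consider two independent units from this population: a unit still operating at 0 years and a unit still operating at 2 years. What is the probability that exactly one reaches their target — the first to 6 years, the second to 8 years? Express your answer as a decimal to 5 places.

0.24930

p₁ = R(6)/R(0) = 39,342/46,732 = 0.841864; p₂ = R(8)/R(2) = 37,648/43,440 = 0.866667.
P(exactly one) = p₁(1−p₂) + (1−p₁)p₂ = 0.112248 + 0.137051 = 0.249300.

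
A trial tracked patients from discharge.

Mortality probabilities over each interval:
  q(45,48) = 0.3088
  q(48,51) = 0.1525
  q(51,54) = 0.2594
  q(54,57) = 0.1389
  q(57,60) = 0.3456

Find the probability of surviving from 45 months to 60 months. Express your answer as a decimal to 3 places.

0.244

Chaining the interval survival probabilities: (1 − 0.3088) × (1 − 0.1525) × (1 − 0.2594) × (1 − 0.1389) × (1 − 0.3456).
= 0.6912 × 0.8475 × 0.7406 × 0.8611 × 0.6544 = 0.244469.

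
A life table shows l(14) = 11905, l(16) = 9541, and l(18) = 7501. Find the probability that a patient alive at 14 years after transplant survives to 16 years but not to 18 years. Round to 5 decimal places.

This is the probability of reaching 16 but not 18, conditional on being alive at 14: (l(16) − l(18)) / l(14).
= (9541 − 7501) / 11905 = 2040 / 11905 = 0.171357.

0.17136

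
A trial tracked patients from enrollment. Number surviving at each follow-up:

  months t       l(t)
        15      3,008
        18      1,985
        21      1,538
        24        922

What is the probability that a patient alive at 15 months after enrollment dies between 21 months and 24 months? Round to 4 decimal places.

0.2048

This is the probability of reaching 21 but not 24, conditional on being alive at 15: (l(21) − l(24)) / l(15).
= (1,538 − 922) / 3,008 = 616 / 3,008 = 0.204787.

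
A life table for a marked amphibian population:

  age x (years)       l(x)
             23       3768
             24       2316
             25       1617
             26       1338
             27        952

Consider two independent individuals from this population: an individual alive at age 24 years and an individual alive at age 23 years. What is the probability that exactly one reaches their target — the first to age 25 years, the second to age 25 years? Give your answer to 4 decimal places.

p₁ = l(25)/l(24) = 1617/2316 = 0.698187; p₂ = l(25)/l(23) = 1617/3768 = 0.429140.
P(exactly one) = p₁(1−p₂) + (1−p₁)p₂ = 0.398567 + 0.129520 = 0.528087.

0.5281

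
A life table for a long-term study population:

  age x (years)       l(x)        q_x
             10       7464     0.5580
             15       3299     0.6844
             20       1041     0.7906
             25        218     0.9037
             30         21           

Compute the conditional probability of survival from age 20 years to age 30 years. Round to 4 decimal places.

The conditional survival probability is l(30)/l(20) = 21/1041 = 0.020173.

0.0202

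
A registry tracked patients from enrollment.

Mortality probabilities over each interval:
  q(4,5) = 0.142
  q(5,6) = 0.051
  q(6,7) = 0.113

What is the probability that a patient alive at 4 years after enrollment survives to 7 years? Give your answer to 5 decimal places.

The overall survival probability is (1 − 0.142) × (1 − 0.051) × (1 − 0.113).
= 0.858 × 0.949 × 0.887 = 0.722233.

0.72223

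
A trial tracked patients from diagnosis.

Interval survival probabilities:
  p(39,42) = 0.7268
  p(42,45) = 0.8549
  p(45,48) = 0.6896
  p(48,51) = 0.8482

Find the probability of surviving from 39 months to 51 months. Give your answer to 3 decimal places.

Survival from 39 to 51 is the product of surviving each interval: 0.7268 × 0.8549 × 0.6896 × 0.8482.
= 0.363434.

0.363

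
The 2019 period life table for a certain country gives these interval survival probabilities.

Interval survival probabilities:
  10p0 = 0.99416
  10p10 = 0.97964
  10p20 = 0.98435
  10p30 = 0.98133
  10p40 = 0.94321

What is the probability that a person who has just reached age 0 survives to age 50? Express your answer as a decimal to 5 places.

0.88735

Chaining the interval survival probabilities: 0.99416 × 0.97964 × 0.98435 × 0.98133 × 0.94321.
= 0.887352.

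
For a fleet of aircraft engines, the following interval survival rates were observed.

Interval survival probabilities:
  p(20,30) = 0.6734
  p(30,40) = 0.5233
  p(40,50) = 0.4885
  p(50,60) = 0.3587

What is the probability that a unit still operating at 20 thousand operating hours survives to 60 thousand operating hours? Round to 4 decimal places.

0.0617

The overall survival probability is 0.6734 × 0.5233 × 0.4885 × 0.3587.
= 0.061748.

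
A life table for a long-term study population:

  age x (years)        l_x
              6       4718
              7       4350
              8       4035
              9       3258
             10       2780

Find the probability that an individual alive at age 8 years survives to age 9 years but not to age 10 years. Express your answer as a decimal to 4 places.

0.1185

This is the probability of reaching 9 but not 10, conditional on being alive at 8: (l_9 − l_10) / l_8.
= (3258 − 2780) / 4035 = 478 / 4035 = 0.118463.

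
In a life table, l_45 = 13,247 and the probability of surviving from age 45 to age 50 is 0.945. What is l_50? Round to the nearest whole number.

l_50 = l_45 × p = 13,247 × 0.945 = 12518.

12518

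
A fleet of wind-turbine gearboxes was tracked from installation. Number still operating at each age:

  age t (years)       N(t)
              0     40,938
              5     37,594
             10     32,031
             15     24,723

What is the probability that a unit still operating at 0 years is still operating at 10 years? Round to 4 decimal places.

The conditional survival probability is N(10)/N(0) = 32,031/40,938 = 0.782427.

0.7824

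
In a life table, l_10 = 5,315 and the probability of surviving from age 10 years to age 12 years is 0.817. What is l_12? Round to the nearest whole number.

l_12 = l_10 × p = 5,315 × 0.817 = 4342.

4342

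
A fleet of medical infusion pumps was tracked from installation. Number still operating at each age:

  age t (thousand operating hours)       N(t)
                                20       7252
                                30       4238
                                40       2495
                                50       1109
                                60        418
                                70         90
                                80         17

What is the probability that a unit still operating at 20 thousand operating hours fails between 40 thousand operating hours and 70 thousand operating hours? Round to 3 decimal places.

0.332

This is the probability of reaching 40 but not 70, conditional on being operational at 20: (N(40) − N(70)) / N(20).
= (2495 − 90) / 7252 = 2405 / 7252 = 0.331633.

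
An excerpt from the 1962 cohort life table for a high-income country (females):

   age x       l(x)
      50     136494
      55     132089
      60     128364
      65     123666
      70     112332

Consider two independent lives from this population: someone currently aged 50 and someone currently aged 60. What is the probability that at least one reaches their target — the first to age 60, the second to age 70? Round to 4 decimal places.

p₁ = l(60)/l(50) = 128364/136494 = 0.940437; p₂ = l(70)/l(60) = 112332/128364 = 0.875105.
P(at least one) = 1 − (1−p₁)(1−p₂) = 1 − 0.059563 × 0.124895 = 0.992561.

0.9926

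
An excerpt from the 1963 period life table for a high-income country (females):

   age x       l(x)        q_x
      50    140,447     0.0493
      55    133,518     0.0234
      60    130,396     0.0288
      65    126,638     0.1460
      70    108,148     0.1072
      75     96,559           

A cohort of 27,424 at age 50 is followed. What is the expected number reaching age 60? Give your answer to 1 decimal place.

The relevant probability is 130,396/140,447 = 0.928436.
Expected number = 27,424 × 0.928436 = 25461.4.

25461.4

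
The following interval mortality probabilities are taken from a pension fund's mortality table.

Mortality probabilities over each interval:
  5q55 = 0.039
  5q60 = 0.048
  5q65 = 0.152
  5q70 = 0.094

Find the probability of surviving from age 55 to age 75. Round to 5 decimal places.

The overall survival probability is (1 − 0.039) × (1 − 0.048) × (1 − 0.152) × (1 − 0.094).
= 0.961 × 0.952 × 0.848 × 0.906 = 0.702885.

0.70289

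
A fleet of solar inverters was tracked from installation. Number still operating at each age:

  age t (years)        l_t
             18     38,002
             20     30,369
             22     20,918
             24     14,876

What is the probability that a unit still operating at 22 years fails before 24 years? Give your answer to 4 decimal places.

P(fail before 24 | operational at 22) = 1 − l_24/l_22 = 1 − 14,876/20,918 = (6,042)/20,918 = 0.288842.

0.2888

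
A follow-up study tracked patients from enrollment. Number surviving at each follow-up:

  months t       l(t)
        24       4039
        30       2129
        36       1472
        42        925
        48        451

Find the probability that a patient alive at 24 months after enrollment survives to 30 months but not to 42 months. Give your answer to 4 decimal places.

This is the probability of reaching 30 but not 42, conditional on being alive at 24: (l(30) − l(42)) / l(24).
= (2129 − 925) / 4039 = 1204 / 4039 = 0.298094.

0.2981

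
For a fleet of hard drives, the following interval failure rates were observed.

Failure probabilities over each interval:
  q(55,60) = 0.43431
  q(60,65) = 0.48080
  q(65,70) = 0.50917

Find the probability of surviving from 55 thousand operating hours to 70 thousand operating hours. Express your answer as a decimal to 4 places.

The overall survival probability is (1 − 0.43431) × (1 − 0.48080) × (1 − 0.50917).
= 0.56569 × 0.51920 × 0.49083 = 0.144160.

0.1442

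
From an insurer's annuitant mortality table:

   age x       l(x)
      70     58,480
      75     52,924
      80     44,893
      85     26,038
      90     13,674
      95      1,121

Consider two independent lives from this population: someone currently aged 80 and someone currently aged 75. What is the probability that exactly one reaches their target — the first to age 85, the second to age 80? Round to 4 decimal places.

p₁ = l(85)/l(80) = 26,038/44,893 = 0.580001; p₂ = l(80)/l(75) = 44,893/52,924 = 0.848254.
P(exactly one) = p₁(1−p₂) + (1−p₁)p₂ = 0.088013 + 0.356266 = 0.444279.

0.4443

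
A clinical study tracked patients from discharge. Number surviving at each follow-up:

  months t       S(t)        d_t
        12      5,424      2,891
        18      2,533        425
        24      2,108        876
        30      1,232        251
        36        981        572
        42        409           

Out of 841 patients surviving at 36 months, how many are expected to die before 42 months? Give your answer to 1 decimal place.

The relevant probability is 1 − 409/981 = 0.583078.
Expected number = 841 × 0.583078 = 490.4.

490.4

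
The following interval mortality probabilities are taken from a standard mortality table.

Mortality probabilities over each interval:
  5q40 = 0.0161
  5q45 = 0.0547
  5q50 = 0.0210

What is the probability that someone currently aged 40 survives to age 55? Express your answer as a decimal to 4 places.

0.9105

15p40 = (1 − 0.0161) × (1 − 0.0547) × (1 − 0.0210).
= 0.9839 × 0.9453 × 0.9790 = 0.910549.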